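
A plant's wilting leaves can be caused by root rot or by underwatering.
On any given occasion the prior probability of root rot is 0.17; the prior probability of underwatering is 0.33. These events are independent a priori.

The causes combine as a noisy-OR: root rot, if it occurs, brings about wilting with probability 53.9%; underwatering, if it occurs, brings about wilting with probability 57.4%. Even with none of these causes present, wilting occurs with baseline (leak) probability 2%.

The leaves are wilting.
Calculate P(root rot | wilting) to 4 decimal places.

P(root rot | wilting) ≈ 0.3870

Under noisy-OR, P(wilting | causes) = 1 − (1−0.02)·∏(1−qᵢ) over the active causes.
P(wilting) = 0.02×0.83×0.67 + 0.58252×0.83×0.33 + 0.54822×0.17×0.67 + 0.807542×0.17×0.33 = 0.011122 + 0.159552 + 0.062442 + 0.045303 = 0.278419
Of this, 0.107745 comes from 0.062442 + 0.045303 (the root rot=true cases).
P(root rot | wilting) = 0.107745 / 0.278419 ≈ 0.3870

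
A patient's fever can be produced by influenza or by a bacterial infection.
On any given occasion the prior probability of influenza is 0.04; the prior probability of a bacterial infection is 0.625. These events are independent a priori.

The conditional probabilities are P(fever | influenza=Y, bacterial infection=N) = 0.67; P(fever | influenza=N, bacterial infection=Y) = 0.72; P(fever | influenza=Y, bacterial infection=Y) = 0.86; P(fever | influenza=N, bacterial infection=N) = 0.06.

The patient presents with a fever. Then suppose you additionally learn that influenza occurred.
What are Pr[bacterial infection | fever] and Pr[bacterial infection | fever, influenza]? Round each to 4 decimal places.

Pr[bacterial infection | fever] ≈ 0.9348; Pr[bacterial infection | fever, influenza] ≈ 0.6815

For the numerator, keep only bacterial infection=true terms: 0.432000 + 0.021500 = 0.453500
Normalizer over all consistent configurations: 0.06×0.96×0.375 + 0.72×0.96×0.625 + 0.67×0.04×0.375 + 0.86×0.04×0.625 = 0.485150
Posterior = 0.453500 / 0.485150 ≈ 0.9348

Now also conditioning on influenza=true:
By total probability over both values of bacterial infection:
  P(fever | influenza) = 0.67×0.375 + 0.86×0.625
        = 0.251250 + 0.537500 = 0.788750
The terms with bacterial infection present sum to 0.537500, so
  P(bacterial infection | fever, influenza) = 0.537500 / 0.788750 ≈ 0.6815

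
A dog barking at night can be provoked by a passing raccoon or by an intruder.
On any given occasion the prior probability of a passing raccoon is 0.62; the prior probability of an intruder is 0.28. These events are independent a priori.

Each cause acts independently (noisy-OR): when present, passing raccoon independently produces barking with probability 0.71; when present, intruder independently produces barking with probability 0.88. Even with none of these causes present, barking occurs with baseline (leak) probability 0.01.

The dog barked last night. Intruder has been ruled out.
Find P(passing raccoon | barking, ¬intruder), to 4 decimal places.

P(passing raccoon | barking, ¬intruder) ≈ 0.9915

Under noisy-OR, P(barking | causes) = 1 − (1−0.01)·∏(1−qᵢ) over the active causes.
Numerator (weight on configurations with passing raccoon): 0.7129×0.62 = 0.441998
The normalizing constant is 0.01×0.38 + 0.7129×0.62 = 0.445798
Posterior = 0.441998 / 0.445798 ≈ 0.9915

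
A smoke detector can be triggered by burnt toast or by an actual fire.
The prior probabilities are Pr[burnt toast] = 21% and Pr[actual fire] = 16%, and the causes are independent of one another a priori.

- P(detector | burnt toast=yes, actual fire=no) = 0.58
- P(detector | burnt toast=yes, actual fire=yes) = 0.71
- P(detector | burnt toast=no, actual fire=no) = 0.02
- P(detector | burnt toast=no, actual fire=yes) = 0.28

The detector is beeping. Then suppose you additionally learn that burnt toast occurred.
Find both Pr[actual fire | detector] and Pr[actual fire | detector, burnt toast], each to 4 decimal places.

By total probability over the 4 (burnt toast, actual fire) configurations:
  P(detector) = 0.02·0.79·0.84 + 0.28·0.79·0.16 + 0.58·0.21·0.84 + 0.71·0.21·0.16
        = 0.013272 + 0.035392 + 0.102312 + 0.023856 = 0.174832
The terms with actual fire present sum to 0.059248, so
  P(actual fire | detector) = 0.059248 / 0.174832 ≈ 0.3389

Now also conditioning on burnt toast=true:
Enumerate both values of actual fire and weight by the priors:
  P(detector | burnt toast) = 0.58*0.84 + 0.71*0.16
        = 0.487200 + 0.113600 = 0.600800
Keeping only the actual fire-present terms gives 0.113600, so
  P(actual fire | detector, burnt toast) = 0.113600 / 0.600800 ≈ 0.1891

Pr[actual fire | detector] ≈ 0.3389; Pr[actual fire | detector, burnt toast] ≈ 0.1891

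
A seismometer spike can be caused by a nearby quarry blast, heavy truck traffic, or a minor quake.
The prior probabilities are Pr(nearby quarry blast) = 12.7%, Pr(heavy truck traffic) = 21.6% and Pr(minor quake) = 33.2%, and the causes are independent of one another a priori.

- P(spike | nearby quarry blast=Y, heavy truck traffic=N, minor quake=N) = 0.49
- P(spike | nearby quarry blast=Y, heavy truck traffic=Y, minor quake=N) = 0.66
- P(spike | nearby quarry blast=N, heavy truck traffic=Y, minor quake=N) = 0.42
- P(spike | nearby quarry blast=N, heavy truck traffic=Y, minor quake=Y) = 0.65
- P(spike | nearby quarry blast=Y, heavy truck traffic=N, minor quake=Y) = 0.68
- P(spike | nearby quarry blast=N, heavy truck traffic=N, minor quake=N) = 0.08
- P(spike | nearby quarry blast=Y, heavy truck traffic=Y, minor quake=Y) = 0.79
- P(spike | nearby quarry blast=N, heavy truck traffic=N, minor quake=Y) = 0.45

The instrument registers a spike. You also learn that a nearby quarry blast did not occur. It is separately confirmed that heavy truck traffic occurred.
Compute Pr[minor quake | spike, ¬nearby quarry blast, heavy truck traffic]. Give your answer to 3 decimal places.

Numerator (weight on configurations with minor quake): 0.65·0.332 = 0.215800
Normalizer over all consistent configurations: 0.42·0.668 + 0.65·0.332 = 0.496360
Posterior = 0.215800 / 0.496360 ≈ 0.435

Pr[minor quake | spike, ¬nearby quarry blast, heavy truck traffic] ≈ 0.435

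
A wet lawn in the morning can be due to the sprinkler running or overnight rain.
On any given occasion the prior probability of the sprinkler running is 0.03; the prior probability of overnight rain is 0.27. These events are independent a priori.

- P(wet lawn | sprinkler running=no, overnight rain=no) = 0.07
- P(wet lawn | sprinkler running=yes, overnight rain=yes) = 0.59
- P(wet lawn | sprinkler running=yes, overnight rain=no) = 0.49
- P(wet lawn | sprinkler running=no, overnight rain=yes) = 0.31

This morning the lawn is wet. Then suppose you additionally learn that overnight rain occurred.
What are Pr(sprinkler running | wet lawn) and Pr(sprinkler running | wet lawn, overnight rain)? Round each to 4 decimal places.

Pr(sprinkler running | wet lawn) ≈ 0.1060; Pr(sprinkler running | wet lawn, overnight rain) ≈ 0.0556

Weight on sprinkler running=true, given the evidence: 0.010731 + 0.004779 = 0.015510
The normalizing constant is 0.07*0.97*0.73 + 0.31*0.97*0.27 + 0.49*0.03*0.73 + 0.59*0.03*0.27 = 0.146266
P(sprinkler running | wet lawn) = 0.015510/0.146266 ≈ 0.1060

With the extra evidence:
Weight on sprinkler running=true, given the evidence: 0.59×0.03 = 0.017700
Denominator P(wet lawn | overnight rain): 0.31×0.97 + 0.59×0.03 = 0.318400
Posterior = 0.017700 / 0.318400 ≈ 0.0556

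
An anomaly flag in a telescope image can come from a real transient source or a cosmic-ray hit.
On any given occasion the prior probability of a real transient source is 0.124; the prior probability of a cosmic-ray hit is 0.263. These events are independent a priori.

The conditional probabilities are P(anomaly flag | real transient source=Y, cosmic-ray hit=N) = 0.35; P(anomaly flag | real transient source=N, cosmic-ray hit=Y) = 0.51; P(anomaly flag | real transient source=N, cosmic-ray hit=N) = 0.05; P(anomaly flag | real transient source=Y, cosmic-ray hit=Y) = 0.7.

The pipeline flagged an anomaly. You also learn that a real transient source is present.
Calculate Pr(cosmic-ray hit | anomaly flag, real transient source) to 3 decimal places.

For the numerator, keep only cosmic-ray hit=true terms: 0.7×0.263 = 0.184100
Normalizer over all consistent configurations: 0.35×0.737 + 0.7×0.263 = 0.442050
Posterior = 0.184100 / 0.442050 ≈ 0.416

Pr(cosmic-ray hit | anomaly flag, real transient source) ≈ 0.416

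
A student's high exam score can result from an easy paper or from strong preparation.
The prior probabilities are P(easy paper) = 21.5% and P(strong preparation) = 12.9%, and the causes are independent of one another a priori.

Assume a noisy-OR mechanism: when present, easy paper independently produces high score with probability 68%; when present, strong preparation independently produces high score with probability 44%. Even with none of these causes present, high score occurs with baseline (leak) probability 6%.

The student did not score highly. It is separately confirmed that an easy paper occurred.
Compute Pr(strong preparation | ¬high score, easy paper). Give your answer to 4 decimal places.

Pr(strong preparation | ¬high score, easy paper) ≈ 0.0766

Under noisy-OR, P(high score | causes) = 1 − (1−0.06)·∏(1−qᵢ) over the active causes.
For the numerator, keep only strong preparation=true terms: 0.168448*0.129 = 0.021730
The normalizing constant is 0.3008*0.871 + 0.168448*0.129 = 0.283727
P(strong preparation | ¬high score, easy paper) = 0.021730/0.283727 ≈ 0.0766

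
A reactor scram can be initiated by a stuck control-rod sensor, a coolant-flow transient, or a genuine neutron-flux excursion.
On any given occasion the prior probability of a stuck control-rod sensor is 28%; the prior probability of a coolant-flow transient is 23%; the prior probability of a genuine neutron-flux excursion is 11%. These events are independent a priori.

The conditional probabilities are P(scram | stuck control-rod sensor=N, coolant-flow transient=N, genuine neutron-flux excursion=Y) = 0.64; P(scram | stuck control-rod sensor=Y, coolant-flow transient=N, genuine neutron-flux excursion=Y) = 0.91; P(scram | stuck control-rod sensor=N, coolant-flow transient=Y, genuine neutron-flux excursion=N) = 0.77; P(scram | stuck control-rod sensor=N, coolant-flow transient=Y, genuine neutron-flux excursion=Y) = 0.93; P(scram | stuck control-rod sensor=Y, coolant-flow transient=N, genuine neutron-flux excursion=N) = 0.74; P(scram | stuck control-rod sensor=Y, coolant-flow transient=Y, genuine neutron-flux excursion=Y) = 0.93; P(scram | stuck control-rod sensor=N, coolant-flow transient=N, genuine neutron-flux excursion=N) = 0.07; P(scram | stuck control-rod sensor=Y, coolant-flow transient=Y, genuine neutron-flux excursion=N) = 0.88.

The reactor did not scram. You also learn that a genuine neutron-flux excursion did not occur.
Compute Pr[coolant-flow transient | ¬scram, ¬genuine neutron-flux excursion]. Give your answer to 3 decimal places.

Weight on coolant-flow transient=true, given the evidence: 0.038088 + 0.007728 = 0.045816
The normalizing constant is 0.93*0.72*0.77 + 0.23*0.72*0.23 + 0.26*0.28*0.77 + 0.12*0.28*0.23 = 0.617464
Posterior = 0.045816 / 0.617464 ≈ 0.074

Pr[coolant-flow transient | ¬scram, ¬genuine neutron-flux excursion] ≈ 0.074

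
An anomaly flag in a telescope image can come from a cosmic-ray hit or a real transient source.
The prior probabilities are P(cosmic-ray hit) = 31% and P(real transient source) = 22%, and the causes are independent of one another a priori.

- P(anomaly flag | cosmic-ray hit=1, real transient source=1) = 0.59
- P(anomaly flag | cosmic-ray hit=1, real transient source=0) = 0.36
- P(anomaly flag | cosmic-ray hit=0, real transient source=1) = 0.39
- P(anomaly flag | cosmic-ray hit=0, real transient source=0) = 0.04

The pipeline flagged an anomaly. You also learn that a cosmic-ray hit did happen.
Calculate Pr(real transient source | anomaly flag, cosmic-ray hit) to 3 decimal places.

By total probability over both values of real transient source:
  P(anomaly flag | cosmic-ray hit) = 0.36·0.78 + 0.59·0.22
        = 0.280800 + 0.129800 = 0.410600
Keeping only the real transient source-present terms gives 0.129800, so
  P(real transient source | anomaly flag, cosmic-ray hit) = 0.129800 / 0.410600 ≈ 0.316

Pr(real transient source | anomaly flag, cosmic-ray hit) ≈ 0.316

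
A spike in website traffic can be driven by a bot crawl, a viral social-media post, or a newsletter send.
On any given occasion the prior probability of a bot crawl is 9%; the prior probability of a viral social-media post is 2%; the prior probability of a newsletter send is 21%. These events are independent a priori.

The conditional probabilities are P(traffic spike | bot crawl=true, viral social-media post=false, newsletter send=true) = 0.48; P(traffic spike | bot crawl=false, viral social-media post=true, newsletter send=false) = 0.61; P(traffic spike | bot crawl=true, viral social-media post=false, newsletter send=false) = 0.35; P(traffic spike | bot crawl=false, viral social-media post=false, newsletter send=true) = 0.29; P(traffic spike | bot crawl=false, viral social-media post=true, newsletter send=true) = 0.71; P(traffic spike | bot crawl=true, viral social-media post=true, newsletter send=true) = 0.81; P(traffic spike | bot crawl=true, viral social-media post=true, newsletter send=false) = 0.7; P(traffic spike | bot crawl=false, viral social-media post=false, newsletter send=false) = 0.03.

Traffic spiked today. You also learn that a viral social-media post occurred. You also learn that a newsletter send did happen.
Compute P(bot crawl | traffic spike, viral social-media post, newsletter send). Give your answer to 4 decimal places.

P(traffic spike | viral social-media post, newsletter send) = 0.71·0.91 + 0.81·0.09 = 0.646100 + 0.072900 = 0.719000
The bot crawl-present share is 0.81·0.09 = 0.072900.
So P(bot crawl | traffic spike, viral social-media post, newsletter send) = 0.072900/0.719000 ≈ 0.1014.

P(bot crawl | traffic spike, viral social-media post, newsletter send) ≈ 0.1014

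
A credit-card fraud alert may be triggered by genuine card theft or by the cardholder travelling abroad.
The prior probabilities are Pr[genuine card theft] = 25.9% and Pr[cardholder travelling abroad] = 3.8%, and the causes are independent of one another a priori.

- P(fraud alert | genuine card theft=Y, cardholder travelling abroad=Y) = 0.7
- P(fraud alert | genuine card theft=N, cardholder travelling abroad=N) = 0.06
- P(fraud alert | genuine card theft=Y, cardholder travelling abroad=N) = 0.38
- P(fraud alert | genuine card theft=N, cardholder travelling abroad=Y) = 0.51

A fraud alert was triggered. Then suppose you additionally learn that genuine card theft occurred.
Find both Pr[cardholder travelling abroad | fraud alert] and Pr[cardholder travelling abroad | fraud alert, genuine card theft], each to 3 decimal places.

Numerator (weight on configurations with cardholder travelling abroad): 0.014361 + 0.006889 = 0.021250
The normalizing constant is 0.06*0.741*0.962 + 0.51*0.741*0.038 + 0.38*0.259*0.962 + 0.7*0.259*0.038 = 0.158701
Posterior = 0.021250 / 0.158701 ≈ 0.134

Now also conditioning on genuine card theft=true:
P(fraud alert | genuine card theft) = 0.38·0.962 + 0.7·0.038 = 0.365560 + 0.026600 = 0.392160
Of this, 0.026600 comes from 0.7·0.038 (the cardholder travelling abroad=true cases).
So P(cardholder travelling abroad | fraud alert, genuine card theft) = 0.026600/0.392160 ≈ 0.068.
This is intercausal reasoning (explaining away): once genuine card theft accounts for the fraud alert, cardholder travelling abroad becomes less likely.

Pr[cardholder travelling abroad | fraud alert] ≈ 0.134; Pr[cardholder travelling abroad | fraud alert, genuine card theft] ≈ 0.068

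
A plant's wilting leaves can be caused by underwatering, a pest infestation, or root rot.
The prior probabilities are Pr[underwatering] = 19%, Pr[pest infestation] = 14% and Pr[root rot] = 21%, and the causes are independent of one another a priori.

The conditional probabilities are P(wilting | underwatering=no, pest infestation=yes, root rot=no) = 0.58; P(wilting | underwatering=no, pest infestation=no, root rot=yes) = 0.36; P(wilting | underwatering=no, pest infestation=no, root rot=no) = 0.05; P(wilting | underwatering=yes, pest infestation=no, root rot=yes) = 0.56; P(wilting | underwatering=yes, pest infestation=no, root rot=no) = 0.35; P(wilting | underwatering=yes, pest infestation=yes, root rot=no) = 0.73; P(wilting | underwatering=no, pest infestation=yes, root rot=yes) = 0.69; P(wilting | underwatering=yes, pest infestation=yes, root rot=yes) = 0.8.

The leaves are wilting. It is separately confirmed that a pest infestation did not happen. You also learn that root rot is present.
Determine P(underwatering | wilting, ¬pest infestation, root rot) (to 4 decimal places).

P(wilting | ¬pest infestation, root rot) = 0.36×0.81 + 0.56×0.19 = 0.291600 + 0.106400 = 0.398000
Of this, 0.106400 comes from 0.56×0.19 (the underwatering=true cases).
So P(underwatering | wilting, ¬pest infestation, root rot) = 0.106400/0.398000 ≈ 0.2673.

P(underwatering | wilting, ¬pest infestation, root rot) ≈ 0.2673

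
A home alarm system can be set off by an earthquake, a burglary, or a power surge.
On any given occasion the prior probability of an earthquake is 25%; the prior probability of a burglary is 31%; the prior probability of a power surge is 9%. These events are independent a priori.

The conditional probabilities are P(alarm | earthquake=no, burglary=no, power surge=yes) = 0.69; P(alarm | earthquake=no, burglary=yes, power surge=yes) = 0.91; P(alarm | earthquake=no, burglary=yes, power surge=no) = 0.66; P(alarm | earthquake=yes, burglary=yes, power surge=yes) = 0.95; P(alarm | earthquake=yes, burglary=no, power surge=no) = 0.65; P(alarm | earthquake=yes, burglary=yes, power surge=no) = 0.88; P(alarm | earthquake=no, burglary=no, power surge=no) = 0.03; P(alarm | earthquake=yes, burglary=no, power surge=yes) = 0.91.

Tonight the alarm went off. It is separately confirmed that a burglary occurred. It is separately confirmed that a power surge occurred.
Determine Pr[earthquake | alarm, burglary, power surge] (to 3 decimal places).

Pr[earthquake | alarm, burglary, power surge] ≈ 0.258

P(alarm | burglary, power surge) = 0.91×0.75 + 0.95×0.25 = 0.682500 + 0.237500 = 0.920000
The earthquake-present share is 0.95×0.25 = 0.237500.
P(earthquake | alarm, burglary, power surge) = 0.237500 / 0.920000 ≈ 0.258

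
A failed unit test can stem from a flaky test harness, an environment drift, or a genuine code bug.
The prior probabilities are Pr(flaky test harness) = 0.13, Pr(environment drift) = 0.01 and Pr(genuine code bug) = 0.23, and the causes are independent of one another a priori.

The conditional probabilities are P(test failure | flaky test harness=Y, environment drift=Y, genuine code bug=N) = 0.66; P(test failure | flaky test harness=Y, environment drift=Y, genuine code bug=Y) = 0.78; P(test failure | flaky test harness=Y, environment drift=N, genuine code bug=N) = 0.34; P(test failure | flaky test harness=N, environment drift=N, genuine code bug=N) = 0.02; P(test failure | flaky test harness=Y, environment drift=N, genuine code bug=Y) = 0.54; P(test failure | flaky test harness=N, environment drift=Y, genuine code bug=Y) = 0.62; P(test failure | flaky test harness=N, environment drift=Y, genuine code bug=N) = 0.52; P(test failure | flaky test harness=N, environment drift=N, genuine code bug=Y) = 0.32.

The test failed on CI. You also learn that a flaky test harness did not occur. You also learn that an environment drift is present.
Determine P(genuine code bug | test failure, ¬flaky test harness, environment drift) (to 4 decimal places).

P(genuine code bug | test failure, ¬flaky test harness, environment drift) ≈ 0.2626

Weight on genuine code bug=true, given the evidence: 0.62·0.23 = 0.142600
Normalizer over all consistent configurations: 0.52·0.77 + 0.62·0.23 = 0.543000
P(genuine code bug | test failure, ¬flaky test harness, environment drift) = 0.142600/0.543000 ≈ 0.2626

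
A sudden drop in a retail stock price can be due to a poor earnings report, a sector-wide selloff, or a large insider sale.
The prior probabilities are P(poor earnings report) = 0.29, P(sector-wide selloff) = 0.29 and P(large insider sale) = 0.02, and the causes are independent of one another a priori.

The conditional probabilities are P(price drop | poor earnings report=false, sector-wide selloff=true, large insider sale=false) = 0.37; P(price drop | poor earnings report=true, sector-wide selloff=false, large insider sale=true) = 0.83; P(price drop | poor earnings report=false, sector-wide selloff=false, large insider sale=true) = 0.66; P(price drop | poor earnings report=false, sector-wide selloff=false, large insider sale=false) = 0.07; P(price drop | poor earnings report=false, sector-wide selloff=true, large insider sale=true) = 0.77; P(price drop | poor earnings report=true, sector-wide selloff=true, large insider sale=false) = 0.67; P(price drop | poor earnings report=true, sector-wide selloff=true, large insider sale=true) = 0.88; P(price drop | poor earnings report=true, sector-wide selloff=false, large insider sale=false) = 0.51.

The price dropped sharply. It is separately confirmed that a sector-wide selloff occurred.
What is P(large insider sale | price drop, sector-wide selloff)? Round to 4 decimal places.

P(large insider sale | price drop, sector-wide selloff) ≈ 0.0346

P(price drop | sector-wide selloff) = 0.37·0.71·0.98 + 0.77·0.71·0.02 + 0.67·0.29·0.98 + 0.88·0.29·0.02 = 0.257446 + 0.010934 + 0.190414 + 0.005104 = 0.463898
The large insider sale-present share is 0.010934 + 0.005104 = 0.016038.
Hence the posterior is 0.016038/0.463898 ≈ 0.0346.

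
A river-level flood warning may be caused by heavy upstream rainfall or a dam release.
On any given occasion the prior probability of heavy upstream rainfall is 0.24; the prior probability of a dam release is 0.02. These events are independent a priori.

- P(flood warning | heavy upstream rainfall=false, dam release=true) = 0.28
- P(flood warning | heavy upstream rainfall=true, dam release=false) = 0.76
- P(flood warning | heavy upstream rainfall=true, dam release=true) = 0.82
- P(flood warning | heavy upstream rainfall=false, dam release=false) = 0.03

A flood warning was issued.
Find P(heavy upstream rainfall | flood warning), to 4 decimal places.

P(flood warning) = 0.03·0.76·0.98 + 0.28·0.76·0.02 + 0.76·0.24·0.98 + 0.82·0.24·0.02 = 0.022344 + 0.004256 + 0.178752 + 0.003936 = 0.209288
Of this, 0.182688 comes from 0.178752 + 0.003936 (the heavy upstream rainfall=true cases).
P(heavy upstream rainfall | flood warning) = 0.182688 / 0.209288 ≈ 0.8729

P(heavy upstream rainfall | flood warning) ≈ 0.8729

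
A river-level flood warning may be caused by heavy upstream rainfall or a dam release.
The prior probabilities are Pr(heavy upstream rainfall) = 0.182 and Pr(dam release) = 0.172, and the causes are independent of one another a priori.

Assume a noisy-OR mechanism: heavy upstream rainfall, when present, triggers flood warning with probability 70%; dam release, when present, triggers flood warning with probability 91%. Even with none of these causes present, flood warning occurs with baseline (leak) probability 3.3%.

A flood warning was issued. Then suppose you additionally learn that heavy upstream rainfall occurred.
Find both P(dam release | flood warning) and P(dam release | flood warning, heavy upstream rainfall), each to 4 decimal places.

Under noisy-OR, P(flood warning | causes) = 1 − (1−0.033)·∏(1−qᵢ) over the active causes.
Sum P(flood warning|·) weighted by the priors over the 4 (heavy upstream rainfall, dam release) configurations:
  P(flood warning) = 0.033*0.818*0.828 + 0.91297*0.818*0.172 + 0.7099*0.182*0.828 + 0.973891*0.182*0.172
        = 0.022351 + 0.128451 + 0.106979 + 0.030487 = 0.288268
The terms with dam release present sum to 0.158938, so
  P(dam release | flood warning) = 0.158938 / 0.288268 ≈ 0.5514

With the extra evidence:
Sum P(flood warning|·) weighted by the priors over both values of dam release:
  P(flood warning | heavy upstream rainfall) = 0.7099·0.828 + 0.973891·0.172
        = 0.587797 + 0.167509 = 0.755306
The terms with dam release present sum to 0.167509, so
  P(dam release | flood warning, heavy upstream rainfall) = 0.167509 / 0.755306 ≈ 0.2218

P(dam release | flood warning) ≈ 0.5514; P(dam release | flood warning, heavy upstream rainfall) ≈ 0.2218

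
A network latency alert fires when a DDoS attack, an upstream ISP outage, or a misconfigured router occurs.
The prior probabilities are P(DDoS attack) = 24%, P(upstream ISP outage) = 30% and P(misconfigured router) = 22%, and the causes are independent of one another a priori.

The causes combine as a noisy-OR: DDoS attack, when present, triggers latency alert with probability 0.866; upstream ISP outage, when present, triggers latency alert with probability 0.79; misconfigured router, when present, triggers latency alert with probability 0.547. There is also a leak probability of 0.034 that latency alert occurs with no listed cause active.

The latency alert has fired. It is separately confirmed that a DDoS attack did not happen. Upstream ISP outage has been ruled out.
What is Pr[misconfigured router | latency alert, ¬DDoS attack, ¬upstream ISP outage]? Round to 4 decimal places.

Under noisy-OR, P(latency alert | causes) = 1 − (1−0.034)·∏(1−qᵢ) over the active causes.
Sum P(latency alert|·) weighted by the priors over both values of misconfigured router:
  P(latency alert | ¬DDoS attack, ¬upstream ISP outage) = 0.034×0.78 + 0.562402×0.22
        = 0.026520 + 0.123728 = 0.150248
Keeping only the misconfigured router-present terms gives 0.123728, so
  P(misconfigured router | latency alert, ¬DDoS attack, ¬upstream ISP outage) = 0.123728 / 0.150248 ≈ 0.8235

Pr[misconfigured router | latency alert, ¬DDoS attack, ¬upstream ISP outage] ≈ 0.8235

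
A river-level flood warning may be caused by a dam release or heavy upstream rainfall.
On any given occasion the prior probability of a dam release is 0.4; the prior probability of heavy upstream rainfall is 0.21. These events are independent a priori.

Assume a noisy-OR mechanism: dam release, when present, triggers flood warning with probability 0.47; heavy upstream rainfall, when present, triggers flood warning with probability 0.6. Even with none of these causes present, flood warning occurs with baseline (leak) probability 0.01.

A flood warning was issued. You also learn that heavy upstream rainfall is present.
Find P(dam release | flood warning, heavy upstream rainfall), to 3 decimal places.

P(dam release | flood warning, heavy upstream rainfall) ≈ 0.466

Under noisy-OR, P(flood warning | causes) = 1 − (1−0.01)·∏(1−qᵢ) over the active causes.
P(flood warning | heavy upstream rainfall) = 0.604×0.6 + 0.79012×0.4 = 0.362400 + 0.316048 = 0.678448
The dam release-present share is 0.79012×0.4 = 0.316048.
So P(dam release | flood warning, heavy upstream rainfall) = 0.316048/0.678448 ≈ 0.466.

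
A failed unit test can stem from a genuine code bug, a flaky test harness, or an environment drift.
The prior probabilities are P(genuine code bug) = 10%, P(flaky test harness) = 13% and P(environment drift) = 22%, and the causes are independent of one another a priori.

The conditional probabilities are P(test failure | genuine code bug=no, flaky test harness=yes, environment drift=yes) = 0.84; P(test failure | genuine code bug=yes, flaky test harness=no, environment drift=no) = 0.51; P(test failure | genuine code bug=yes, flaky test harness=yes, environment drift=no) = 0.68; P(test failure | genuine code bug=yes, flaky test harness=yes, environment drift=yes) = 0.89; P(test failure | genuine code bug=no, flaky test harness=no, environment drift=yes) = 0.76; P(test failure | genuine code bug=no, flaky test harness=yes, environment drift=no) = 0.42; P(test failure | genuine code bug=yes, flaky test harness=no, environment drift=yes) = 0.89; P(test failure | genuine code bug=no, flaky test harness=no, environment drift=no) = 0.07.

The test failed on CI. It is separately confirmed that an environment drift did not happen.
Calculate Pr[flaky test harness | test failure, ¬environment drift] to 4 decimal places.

For the numerator, keep only flaky test harness=true terms: 0.049140 + 0.008840 = 0.057980
The normalizing constant is 0.07×0.9×0.87 + 0.42×0.9×0.13 + 0.51×0.1×0.87 + 0.68×0.1×0.13 = 0.157160
Posterior = 0.057980 / 0.157160 ≈ 0.3689

Pr[flaky test harness | test failure, ¬environment drift] ≈ 0.3689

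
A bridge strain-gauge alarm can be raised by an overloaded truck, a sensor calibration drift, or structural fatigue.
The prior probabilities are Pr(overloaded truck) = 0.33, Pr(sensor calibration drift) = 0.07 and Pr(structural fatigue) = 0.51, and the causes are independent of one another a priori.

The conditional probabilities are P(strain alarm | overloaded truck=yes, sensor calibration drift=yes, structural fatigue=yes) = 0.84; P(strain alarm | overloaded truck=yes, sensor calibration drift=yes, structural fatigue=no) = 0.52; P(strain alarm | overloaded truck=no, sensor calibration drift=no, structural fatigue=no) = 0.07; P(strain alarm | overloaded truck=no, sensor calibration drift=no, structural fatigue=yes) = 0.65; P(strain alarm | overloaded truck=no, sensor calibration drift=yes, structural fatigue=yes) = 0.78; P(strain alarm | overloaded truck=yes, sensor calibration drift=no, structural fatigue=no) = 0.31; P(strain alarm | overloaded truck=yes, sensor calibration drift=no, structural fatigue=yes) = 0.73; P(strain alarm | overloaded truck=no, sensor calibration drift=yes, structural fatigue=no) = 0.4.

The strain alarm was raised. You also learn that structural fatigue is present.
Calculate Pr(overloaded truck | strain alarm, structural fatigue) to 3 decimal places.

Numerator (weight on configurations with overloaded truck): 0.224037 + 0.019404 = 0.243441
Denominator P(strain alarm | structural fatigue): 0.65·0.67·0.93 + 0.78·0.67·0.07 + 0.73·0.33·0.93 + 0.84·0.33·0.07 = 0.685038
P(overloaded truck | strain alarm, structural fatigue) = 0.243441/0.685038 ≈ 0.355

Pr(overloaded truck | strain alarm, structural fatigue) ≈ 0.355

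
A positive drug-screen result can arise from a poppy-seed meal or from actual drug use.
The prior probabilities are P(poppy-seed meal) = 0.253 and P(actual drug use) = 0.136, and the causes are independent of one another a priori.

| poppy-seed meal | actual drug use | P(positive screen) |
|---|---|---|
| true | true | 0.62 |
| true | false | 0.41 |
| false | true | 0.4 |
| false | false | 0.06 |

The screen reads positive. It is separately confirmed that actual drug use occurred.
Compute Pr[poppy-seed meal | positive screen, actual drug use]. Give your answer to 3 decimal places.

Enumerate both values of poppy-seed meal and weight by the priors:
  P(positive screen | actual drug use) = 0.4×0.747 + 0.62×0.253
        = 0.298800 + 0.156860 = 0.455660
Configurations with poppy-seed meal contribute 0.156860, so
  P(poppy-seed meal | positive screen, actual drug use) = 0.156860 / 0.455660 ≈ 0.344

Pr[poppy-seed meal | positive screen, actual drug use] ≈ 0.344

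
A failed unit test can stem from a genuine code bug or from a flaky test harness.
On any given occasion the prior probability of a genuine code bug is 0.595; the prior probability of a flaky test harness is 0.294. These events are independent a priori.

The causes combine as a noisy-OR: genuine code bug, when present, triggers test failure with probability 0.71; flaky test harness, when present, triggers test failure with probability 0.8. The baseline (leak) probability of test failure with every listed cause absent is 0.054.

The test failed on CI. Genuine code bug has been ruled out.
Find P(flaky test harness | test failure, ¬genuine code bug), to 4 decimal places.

Under noisy-OR, P(test failure | causes) = 1 − (1−0.054)·∏(1−qᵢ) over the active causes.
P(test failure | ¬genuine code bug) = 0.054·0.706 + 0.8108·0.294 = 0.038124 + 0.238375 = 0.276499
Of this, 0.238375 comes from 0.8108·0.294 (the flaky test harness=true cases).
So P(flaky test harness | test failure, ¬genuine code bug) = 0.238375/0.276499 ≈ 0.8621.

P(flaky test harness | test failure, ¬genuine code bug) ≈ 0.8621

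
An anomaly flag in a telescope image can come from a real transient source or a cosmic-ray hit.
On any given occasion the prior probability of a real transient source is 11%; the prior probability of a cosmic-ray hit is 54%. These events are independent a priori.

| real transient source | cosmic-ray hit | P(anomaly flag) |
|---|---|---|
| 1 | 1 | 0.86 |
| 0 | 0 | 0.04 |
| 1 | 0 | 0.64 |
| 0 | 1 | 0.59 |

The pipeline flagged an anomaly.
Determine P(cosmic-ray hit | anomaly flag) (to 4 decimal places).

P(anomaly flag) = 0.04*0.89*0.46 + 0.59*0.89*0.54 + 0.64*0.11*0.46 + 0.86*0.11*0.54 = 0.016376 + 0.283554 + 0.032384 + 0.051084 = 0.383398
Restricting to configurations with cosmic-ray hit present: 0.283554 + 0.051084 = 0.334638.
P(cosmic-ray hit | anomaly flag) = 0.334638 / 0.383398 ≈ 0.8728

P(cosmic-ray hit | anomaly flag) ≈ 0.8728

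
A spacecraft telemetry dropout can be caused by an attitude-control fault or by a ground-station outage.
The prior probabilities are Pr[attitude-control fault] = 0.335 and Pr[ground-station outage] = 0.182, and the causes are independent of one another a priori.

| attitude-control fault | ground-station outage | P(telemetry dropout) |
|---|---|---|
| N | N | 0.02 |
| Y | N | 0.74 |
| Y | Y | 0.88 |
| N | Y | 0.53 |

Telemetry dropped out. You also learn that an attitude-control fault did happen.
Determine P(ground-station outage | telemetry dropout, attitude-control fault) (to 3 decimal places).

P(ground-station outage | telemetry dropout, attitude-control fault) ≈ 0.209

P(telemetry dropout | attitude-control fault) = 0.74×0.818 + 0.88×0.182 = 0.605320 + 0.160160 = 0.765480
Of this, 0.160160 comes from 0.88×0.182 (the ground-station outage=true cases).
So P(ground-station outage | telemetry dropout, attitude-control fault) = 0.160160/0.765480 ≈ 0.209.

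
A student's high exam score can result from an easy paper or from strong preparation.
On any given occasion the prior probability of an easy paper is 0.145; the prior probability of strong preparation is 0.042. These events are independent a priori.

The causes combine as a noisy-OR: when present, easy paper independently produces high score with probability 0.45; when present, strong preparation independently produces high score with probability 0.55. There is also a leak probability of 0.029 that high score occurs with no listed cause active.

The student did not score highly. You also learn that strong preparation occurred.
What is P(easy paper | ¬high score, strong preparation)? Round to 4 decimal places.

P(easy paper | ¬high score, strong preparation) ≈ 0.0853

Under noisy-OR, P(high score | causes) = 1 − (1−0.029)·∏(1−qᵢ) over the active causes.
P(¬high score | strong preparation) = 0.43695×0.855 + 0.240322×0.145 = 0.373592 + 0.034847 = 0.408439
Restricting to configurations with easy paper present: 0.240322×0.145 = 0.034847.
P(easy paper | ¬high score, strong preparation) = 0.034847 / 0.408439 ≈ 0.0853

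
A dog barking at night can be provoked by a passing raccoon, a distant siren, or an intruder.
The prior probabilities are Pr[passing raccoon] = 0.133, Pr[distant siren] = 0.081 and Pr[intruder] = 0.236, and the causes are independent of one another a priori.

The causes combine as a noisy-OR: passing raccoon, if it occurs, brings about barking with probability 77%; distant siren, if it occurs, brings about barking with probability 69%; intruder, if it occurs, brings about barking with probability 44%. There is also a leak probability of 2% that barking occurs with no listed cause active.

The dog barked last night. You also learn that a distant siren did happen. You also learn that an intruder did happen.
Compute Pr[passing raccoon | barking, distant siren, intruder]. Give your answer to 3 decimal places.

Under noisy-OR, P(barking | causes) = 1 − (1−0.02)·∏(1−qᵢ) over the active causes.
For the numerator, keep only passing raccoon=true terms: 0.960871×0.133 = 0.127796
Denominator P(barking | distant siren, intruder): 0.829872×0.867 + 0.960871×0.133 = 0.847295
P(passing raccoon | barking, distant siren, intruder) = 0.127796/0.847295 ≈ 0.151

Pr[passing raccoon | barking, distant siren, intruder] ≈ 0.151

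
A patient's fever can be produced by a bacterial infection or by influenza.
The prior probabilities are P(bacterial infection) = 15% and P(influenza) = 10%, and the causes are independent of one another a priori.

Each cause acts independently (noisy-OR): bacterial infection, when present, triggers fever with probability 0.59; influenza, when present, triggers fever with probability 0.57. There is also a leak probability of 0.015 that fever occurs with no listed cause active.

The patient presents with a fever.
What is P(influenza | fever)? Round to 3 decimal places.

P(influenza | fever) ≈ 0.400

Under noisy-OR, P(fever | causes) = 1 − (1−0.015)·∏(1−qᵢ) over the active causes.
By total probability over the 4 (bacterial infection, influenza) configurations:
  P(fever) = 0.015*0.85*0.9 + 0.57645*0.85*0.1 + 0.59615*0.15*0.9 + 0.826344*0.15*0.1
        = 0.011475 + 0.048998 + 0.080480 + 0.012395 = 0.153348
Keeping only the influenza-present terms gives 0.061393, so
  P(influenza | fever) = 0.061393 / 0.153348 ≈ 0.400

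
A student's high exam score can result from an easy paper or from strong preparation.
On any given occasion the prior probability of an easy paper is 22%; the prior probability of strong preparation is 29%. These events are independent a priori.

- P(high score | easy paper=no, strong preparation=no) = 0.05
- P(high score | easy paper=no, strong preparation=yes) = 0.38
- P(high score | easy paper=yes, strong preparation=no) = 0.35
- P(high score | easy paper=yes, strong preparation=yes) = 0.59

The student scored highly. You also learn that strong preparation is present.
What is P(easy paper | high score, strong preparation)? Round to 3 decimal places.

P(easy paper | high score, strong preparation) ≈ 0.305

P(high score | strong preparation) = 0.38×0.78 + 0.59×0.22 = 0.296400 + 0.129800 = 0.426200
The easy paper-present share is 0.59×0.22 = 0.129800.
So P(easy paper | high score, strong preparation) = 0.129800/0.426200 ≈ 0.305.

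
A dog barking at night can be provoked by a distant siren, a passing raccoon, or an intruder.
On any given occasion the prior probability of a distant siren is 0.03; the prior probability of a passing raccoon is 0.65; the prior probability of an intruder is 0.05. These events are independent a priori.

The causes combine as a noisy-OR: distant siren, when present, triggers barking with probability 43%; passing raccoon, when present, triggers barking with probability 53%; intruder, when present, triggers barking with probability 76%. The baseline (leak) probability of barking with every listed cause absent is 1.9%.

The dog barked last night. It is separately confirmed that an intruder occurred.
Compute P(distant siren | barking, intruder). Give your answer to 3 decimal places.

P(distant siren | barking, intruder) ≈ 0.032

Under noisy-OR, P(barking | causes) = 1 − (1−0.019)·∏(1−qᵢ) over the active causes.
Sum P(barking|·) weighted by the priors over the 4 (distant siren, passing raccoon) configurations:
  P(barking | intruder) = 0.76456*0.97*0.35 + 0.889343*0.97*0.65 + 0.865799*0.03*0.35 + 0.936926*0.03*0.65
        = 0.259568 + 0.560731 + 0.009091 + 0.018270 = 0.847660
The terms with distant siren present sum to 0.027361, so
  P(distant siren | barking, intruder) = 0.027361 / 0.847660 ≈ 0.032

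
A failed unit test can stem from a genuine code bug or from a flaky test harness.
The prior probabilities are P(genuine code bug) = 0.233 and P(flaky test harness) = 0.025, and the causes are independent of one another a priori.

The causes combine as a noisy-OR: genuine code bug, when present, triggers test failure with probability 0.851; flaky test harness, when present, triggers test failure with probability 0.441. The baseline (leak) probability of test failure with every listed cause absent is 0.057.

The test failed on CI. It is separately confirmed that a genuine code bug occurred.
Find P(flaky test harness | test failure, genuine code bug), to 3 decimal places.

P(flaky test harness | test failure, genuine code bug) ≈ 0.027

Under noisy-OR, P(test failure | causes) = 1 − (1−0.057)·∏(1−qᵢ) over the active causes.
By total probability over both values of flaky test harness:
  P(test failure | genuine code bug) = 0.859493*0.975 + 0.921457*0.025
        = 0.838006 + 0.023036 = 0.861042
Keeping only the flaky test harness-present terms gives 0.023036, so
  P(flaky test harness | test failure, genuine code bug) = 0.023036 / 0.861042 ≈ 0.027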